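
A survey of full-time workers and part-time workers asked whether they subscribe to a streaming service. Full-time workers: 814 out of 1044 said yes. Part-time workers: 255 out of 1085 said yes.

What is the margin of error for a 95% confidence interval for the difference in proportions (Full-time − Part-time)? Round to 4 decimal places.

Sample proportions: 814/1044 = 0.7797, 255/1085 = 0.2350.
Each SE is √(p̂(1−p̂)/n): √(0.7797·0.2203/1044) = 0.01283 and √(0.2350·0.7650/1085) = 0.01287.
SE(p̂₁ − p̂₂) = √(SE₁² + SE₂²) = √(0.0001646089 + 0.0001656369) = 0.01817, since the two samples are independent.
At 95% confidence z* = 1.960; margin = 1.960 × 0.01817 = 0.03561.

0.0356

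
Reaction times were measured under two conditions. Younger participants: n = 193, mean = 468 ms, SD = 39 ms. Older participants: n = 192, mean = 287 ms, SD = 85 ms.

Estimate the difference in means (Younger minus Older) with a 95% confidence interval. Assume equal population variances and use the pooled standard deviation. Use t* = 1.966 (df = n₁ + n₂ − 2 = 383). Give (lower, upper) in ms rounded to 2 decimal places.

(167.76, 194.24)

s_p = √[((n₁−1)s₁² + (n₂−1)s₂²)/(n₁+n₂−2)] = √[(192·39² + 191·85²)/383] = 66.0723.
SE = 66.0723·√(1/193 + 1/192) = 6.7347.
With t* = 1.966, margin = 1.966 × 6.7347 = 13.2404.
x̄₁ − x̄₂ = 468 − 287 = 181.0000; interval 181.0000 ± 13.2404 = (167.76, 194.24).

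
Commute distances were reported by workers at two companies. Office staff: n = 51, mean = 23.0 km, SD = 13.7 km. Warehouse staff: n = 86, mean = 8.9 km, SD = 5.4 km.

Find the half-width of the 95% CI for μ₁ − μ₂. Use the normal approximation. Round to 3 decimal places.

3.929

SE₁ = s₁/√n₁ = 13.7/√51 = 1.9184; SE₂ = 5.4/√86 = 0.5823.
Independent samples, unequal variances: SE_diff = √(SE₁² + SE₂²) = √(3.68025856 + 0.33907329) = 2.0048.
z* = 1.960, so margin of error = 1.960 × 2.0048 = 3.9294.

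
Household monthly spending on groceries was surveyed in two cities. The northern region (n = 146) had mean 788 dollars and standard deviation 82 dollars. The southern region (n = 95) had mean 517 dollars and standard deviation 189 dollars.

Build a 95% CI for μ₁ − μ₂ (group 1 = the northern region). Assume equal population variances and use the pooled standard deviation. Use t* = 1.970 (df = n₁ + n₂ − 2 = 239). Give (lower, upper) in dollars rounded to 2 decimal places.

s_p = √[((n₁−1)s₁² + (n₂−1)s₂²)/(n₁+n₂−2)] = √[(145·82² + 94·189²)/239] = 134.6428.
SE = 134.6428·√(1/146 + 1/95) = 17.7482.
With t* = 1.970, margin = 1.970 × 17.7482 = 34.9640.
x̄₁ − x̄₂ = 788 − 517 = 271.0000; interval 271.0000 ± 34.9640 = (236.04, 305.96).

(236.04, 305.96)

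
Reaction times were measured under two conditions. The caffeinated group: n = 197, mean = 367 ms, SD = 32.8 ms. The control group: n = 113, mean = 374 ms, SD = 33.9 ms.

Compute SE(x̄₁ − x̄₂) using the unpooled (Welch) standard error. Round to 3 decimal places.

Standard errors of each mean: 32.8/√197 = 2.3369 and 33.9/√113 = 3.1890.
SE(x̄₁ − x̄₂) = √(2.3369² + 3.1890²) = 3.9536 for independent samples with unequal variances.

3.954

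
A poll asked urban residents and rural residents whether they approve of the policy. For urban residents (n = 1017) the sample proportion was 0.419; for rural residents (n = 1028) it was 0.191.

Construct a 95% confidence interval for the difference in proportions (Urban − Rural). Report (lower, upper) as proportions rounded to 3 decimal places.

SE₁ = √(p̂₁(1−p̂₁)/n₁) = √(0.4190·0.5810/1017) = 0.01547; SE₂ = √(0.1910·0.8090/1028) = 0.01226.
Independent samples: SE of the difference = √(SE₁² + SE₂²) = √(0.0002393209 + 0.0001503076) = 0.01974.
z* for 95% confidence is 1.960, so the margin of error is 1.960 × 0.01974 = 0.03869.
Point estimate p̂₁ − p̂₂ = 0.4190 − 0.1910 = 0.2280.
0.2280 ± 0.03869 → (0.189, 0.267).

(0.189, 0.267)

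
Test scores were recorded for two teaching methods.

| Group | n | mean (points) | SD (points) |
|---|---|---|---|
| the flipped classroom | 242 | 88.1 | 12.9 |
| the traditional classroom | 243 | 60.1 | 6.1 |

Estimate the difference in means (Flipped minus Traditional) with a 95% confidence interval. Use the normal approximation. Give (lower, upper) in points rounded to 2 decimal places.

Per-group SEs: s₁/√n₁ = 12.9/√242 = 0.8292, s₂/√n₂ = 6.1/√243 = 0.3913.
Unpooled SE of the difference: √(0.68757264 + 0.15311569) = 0.9169.
Margin of error = z* · SE = 1.960 × 0.9169 = 1.7971.
x̄₁ − x̄₂ = 88.1 − 60.1 = 28.0000.
CI: 28.0000 ± 1.7971 = (26.20, 29.80).

(26.20, 29.80)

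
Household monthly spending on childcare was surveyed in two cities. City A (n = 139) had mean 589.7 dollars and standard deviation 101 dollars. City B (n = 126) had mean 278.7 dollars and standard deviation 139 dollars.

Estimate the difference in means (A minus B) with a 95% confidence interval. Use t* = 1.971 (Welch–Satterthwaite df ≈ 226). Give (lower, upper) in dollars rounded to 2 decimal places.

SE₁ = s₁/√n₁ = 101/√139 = 8.5667; SE₂ = 139/√126 = 12.3831.
Independent samples, unequal variances: SE_diff = √(SE₁² + SE₂²) = √(73.38834889 + 153.34116561) = 15.0575.
t* = 1.971, so margin of error = 1.971 × 15.0575 = 29.6783.
Difference in means = 589.7 − 278.7 = 311.0000.
311.0000 ± 29.6783 → (281.32, 340.68).

(281.32, 340.68)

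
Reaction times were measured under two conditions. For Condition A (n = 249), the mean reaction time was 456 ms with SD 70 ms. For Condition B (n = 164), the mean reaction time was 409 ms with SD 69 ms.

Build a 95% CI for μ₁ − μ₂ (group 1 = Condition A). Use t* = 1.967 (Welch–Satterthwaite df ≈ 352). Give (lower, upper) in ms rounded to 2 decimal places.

(33.27, 60.73)

Standard errors of each mean: 70/√249 = 4.4361 and 69/√164 = 5.3880.
SE(x̄₁ − x̄₂) = √(4.4361² + 5.3880²) = 6.9792 for independent samples with unequal variances.
With t* = 1.967, the margin is 1.967 × 6.9792 = 13.7281.
x̄₁ − x̄₂ = 456 − 409 = 47.0000; the interval is 47.0000 ± 13.7281 = (33.27, 60.73).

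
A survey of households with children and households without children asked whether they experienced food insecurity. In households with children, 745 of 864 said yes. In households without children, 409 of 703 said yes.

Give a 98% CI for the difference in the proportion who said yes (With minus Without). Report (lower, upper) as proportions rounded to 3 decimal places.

First, p̂₁ = 745/864 = 0.8623; p̂₂ = 409/703 = 0.5818.
The two standard errors are √(0.8623×0.1377/864) = 0.01172 and √(0.5818×0.4182/703) = 0.01860.
Because the samples are independent, SE_diff = √(0.01172² + 0.01860²) = 0.02198.
Using z* = 2.326 for 98%, ME = 2.326 × 0.02198 = 0.05113.
p̂₁ − p̂₂ = 0.2805; interval 0.2805 ± 0.05113 gives (0.229, 0.332).

(0.229, 0.332)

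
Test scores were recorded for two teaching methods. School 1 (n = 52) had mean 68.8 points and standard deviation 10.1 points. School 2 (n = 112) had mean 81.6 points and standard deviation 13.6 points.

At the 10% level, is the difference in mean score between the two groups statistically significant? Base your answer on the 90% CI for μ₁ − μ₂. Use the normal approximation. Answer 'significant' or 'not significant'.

Per-group SEs: s₁/√n₁ = 10.1/√52 = 1.4006, s₂/√n₂ = 13.6/√112 = 1.2851.
Unpooled SE of the difference: √(1.96168036 + 1.65148201) = 1.9008.
Margin of error = z* · SE = 1.645 × 1.9008 = 3.1268.
x̄₁ − x̄₂ = 68.8 − 81.6 = -12.8000.
CI: -12.8000 ± 3.1268 = (-15.9268, -9.6732).
The interval (-15.9268, -9.6732) does not contain 0, so the difference is significant.

significant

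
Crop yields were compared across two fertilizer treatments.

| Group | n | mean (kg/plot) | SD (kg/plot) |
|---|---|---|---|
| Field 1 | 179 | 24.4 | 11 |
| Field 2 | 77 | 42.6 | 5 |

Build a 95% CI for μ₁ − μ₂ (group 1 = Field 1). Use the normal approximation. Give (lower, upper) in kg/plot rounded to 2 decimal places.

(-20.16, -16.24)

Per-group SEs: s₁/√n₁ = 11/√179 = 0.8222, s₂/√n₂ = 5/√77 = 0.5698.
Unpooled SE of the difference: √(0.67601284 + 0.32467204) = 1.0003.
Margin of error = z* · SE = 1.960 × 1.0003 = 1.9606.
x̄₁ − x̄₂ = 24.4 − 42.6 = -18.2000.
CI: -18.2000 ± 1.9606 = (-20.16, -16.24).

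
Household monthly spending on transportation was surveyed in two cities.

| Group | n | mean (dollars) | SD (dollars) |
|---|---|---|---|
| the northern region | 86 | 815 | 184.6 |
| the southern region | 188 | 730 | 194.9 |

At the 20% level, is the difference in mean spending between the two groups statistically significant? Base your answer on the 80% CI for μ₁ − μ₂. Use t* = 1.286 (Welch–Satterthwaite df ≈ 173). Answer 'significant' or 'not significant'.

significant

SE₁ = s₁/√n₁ = 184.6/√86 = 19.9059; SE₂ = 194.9/√188 = 14.2145.
Independent samples, unequal variances: SE_diff = √(SE₁² + SE₂²) = √(396.24485481 + 202.05201025) = 24.4601.
t* = 1.286, so margin of error = 1.286 × 24.4601 = 31.4557.
Difference in means = 815 − 730 = 85.0000.
85.0000 ± 31.4557 → (53.5443, 116.4557).
The interval (53.5443, 116.4557) does not contain 0, so the difference is significant.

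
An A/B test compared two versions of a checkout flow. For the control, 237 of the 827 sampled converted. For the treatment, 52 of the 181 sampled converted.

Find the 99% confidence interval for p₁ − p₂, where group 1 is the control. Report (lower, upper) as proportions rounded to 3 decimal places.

First, p̂₁ = 237/827 = 0.2866; p̂₂ = 52/181 = 0.2873.
The two standard errors are √(0.2866×0.7134/827) = 0.01572 and √(0.2873×0.7127/181) = 0.03363.
Because the samples are independent, SE_diff = √(0.01572² + 0.03363²) = 0.03712.
Using z* = 2.576 for 99%, ME = 2.576 × 0.03712 = 0.09562.
p̂₁ − p̂₂ = -0.0007; interval -0.0007 ± 0.09562 gives (-0.096, 0.095).

(-0.096, 0.095)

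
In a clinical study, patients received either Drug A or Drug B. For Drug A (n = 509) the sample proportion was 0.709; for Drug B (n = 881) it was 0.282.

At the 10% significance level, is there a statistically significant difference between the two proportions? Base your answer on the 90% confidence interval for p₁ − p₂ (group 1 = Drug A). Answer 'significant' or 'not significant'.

SE₁ = √(p̂₁(1−p̂₁)/n₁) = √(0.7090·0.2910/509) = 0.02013; SE₂ = √(0.2820·0.7180/881) = 0.01516.
Independent samples: SE of the difference = √(SE₁² + SE₂²) = √(0.0004052169 + 0.0002298256) = 0.02520.
z* for 90% confidence is 1.645, so the margin of error is 1.645 × 0.02520 = 0.04145.
Point estimate p̂₁ − p̂₂ = 0.7090 − 0.2820 = 0.4270.
0.4270 ± 0.04145 → (0.38555, 0.46845).
The interval (0.38555, 0.46845) does not contain 0, so the difference is significant.

significant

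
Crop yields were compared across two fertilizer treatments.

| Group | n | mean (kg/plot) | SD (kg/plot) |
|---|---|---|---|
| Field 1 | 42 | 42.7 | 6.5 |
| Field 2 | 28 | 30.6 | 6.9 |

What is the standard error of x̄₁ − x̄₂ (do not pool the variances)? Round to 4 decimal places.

1.6451

Per-group SEs: s₁/√n₁ = 6.5/√42 = 1.0030, s₂/√n₂ = 6.9/√28 = 1.3040.
Unpooled SE of the difference: √(1.006009 + 1.700416) = 1.6451.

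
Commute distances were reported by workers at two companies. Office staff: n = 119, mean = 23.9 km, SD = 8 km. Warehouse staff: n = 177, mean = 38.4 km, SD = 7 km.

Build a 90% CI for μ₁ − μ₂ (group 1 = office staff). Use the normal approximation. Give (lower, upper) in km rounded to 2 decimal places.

(-15.98, -13.02)

Standard errors of each mean: 8/√119 = 0.7334 and 7/√177 = 0.5262.
SE(x̄₁ − x̄₂) = √(0.7334² + 0.5262²) = 0.9026 for independent samples with unequal variances.
With z* = 1.645, the margin is 1.645 × 0.9026 = 1.4848.
x̄₁ − x̄₂ = 23.9 − 38.4 = -14.5000; the interval is -14.5000 ± 1.4848 = (-15.98, -13.02).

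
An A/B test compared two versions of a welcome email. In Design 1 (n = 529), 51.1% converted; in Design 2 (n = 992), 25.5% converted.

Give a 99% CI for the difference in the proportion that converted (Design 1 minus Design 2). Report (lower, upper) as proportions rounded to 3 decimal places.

The two standard errors are √(0.5110×0.4890/529) = 0.02173 and √(0.2550×0.7450/992) = 0.01384.
Because the samples are independent, SE_diff = √(0.02173² + 0.01384²) = 0.02576.
Using z* = 2.576 for 99%, ME = 2.576 × 0.02576 = 0.06636.
p̂₁ − p̂₂ = 0.2560; interval 0.2560 ± 0.06636 gives (0.190, 0.322).

(0.190, 0.322)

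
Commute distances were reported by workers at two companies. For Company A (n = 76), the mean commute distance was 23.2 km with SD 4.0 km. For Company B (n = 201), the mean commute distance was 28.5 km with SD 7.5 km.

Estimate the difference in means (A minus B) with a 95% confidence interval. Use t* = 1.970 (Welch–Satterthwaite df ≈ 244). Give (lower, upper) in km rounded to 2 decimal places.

(-6.68, -3.92)

Standard errors of each mean: 4.0/√76 = 0.4588 and 7.5/√201 = 0.5290.
SE(x̄₁ − x̄₂) = √(0.4588² + 0.5290²) = 0.7002 for independent samples with unequal variances.
With t* = 1.970, the margin is 1.970 × 0.7002 = 1.3794.
x̄₁ − x̄₂ = 23.2 − 28.5 = -5.3000; the interval is -5.3000 ± 1.3794 = (-6.68, -3.92).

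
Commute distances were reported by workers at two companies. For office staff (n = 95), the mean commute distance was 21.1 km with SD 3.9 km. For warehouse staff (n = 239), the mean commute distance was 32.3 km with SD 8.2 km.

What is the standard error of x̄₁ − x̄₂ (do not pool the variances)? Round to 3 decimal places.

Standard errors of each mean: 3.9/√95 = 0.4001 and 8.2/√239 = 0.5304.
SE(x̄₁ − x̄₂) = √(0.4001² + 0.5304²) = 0.6644 for independent samples with unequal variances.

0.664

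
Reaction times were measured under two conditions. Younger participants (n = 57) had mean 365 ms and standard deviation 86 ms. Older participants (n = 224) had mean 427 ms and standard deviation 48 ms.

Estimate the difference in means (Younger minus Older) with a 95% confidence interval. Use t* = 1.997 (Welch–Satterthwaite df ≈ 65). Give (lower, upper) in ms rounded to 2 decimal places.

(-85.63, -38.37)

SE₁ = s₁/√n₁ = 86/√57 = 11.3910; SE₂ = 48/√224 = 3.2071.
Independent samples, unequal variances: SE_diff = √(SE₁² + SE₂²) = √(129.754881 + 10.28549041) = 11.8339.
t* = 1.997, so margin of error = 1.997 × 11.8339 = 23.6323.
Difference in means = 365 − 427 = -62.0000.
-62.0000 ± 23.6323 → (-85.63, -38.37).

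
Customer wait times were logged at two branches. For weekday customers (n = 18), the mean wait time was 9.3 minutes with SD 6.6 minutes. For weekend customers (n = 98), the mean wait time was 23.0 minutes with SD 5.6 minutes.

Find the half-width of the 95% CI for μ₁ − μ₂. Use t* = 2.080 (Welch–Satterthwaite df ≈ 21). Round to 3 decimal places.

3.443

SE₁ = s₁/√n₁ = 6.6/√18 = 1.5556; SE₂ = 5.6/√98 = 0.5657.
Independent samples, unequal variances: SE_diff = √(SE₁² + SE₂²) = √(2.41989136 + 0.32001649) = 1.6553.
t* = 2.080, so margin of error = 2.080 × 1.6553 = 3.4430.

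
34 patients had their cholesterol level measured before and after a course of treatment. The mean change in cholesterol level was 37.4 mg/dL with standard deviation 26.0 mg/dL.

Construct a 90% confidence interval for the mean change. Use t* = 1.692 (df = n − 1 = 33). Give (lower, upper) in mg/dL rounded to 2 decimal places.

(29.86, 44.94)

Paired design: SE = s_d/√n = 26.0/√34 = 4.4590.
t* = 1.692; margin of error = 1.692 × 4.4590 = 7.5446.
37.4 ± 7.5446 → (29.86, 44.94).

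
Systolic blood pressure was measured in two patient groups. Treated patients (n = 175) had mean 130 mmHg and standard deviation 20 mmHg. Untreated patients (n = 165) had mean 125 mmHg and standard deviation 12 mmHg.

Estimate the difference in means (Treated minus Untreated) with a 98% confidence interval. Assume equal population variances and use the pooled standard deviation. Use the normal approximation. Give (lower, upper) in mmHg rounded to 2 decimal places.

Pooled variance s_p² = [174·20² + 164·12²] / (175+165−2) = 275.7870, so s_p = 16.6068.
SE_diff = s_p·√(1/n₁ + 1/n₂) = 16.6068·√(1/175 + 1/165) = 1.8020.
z* = 2.326; margin = 2.326 × 1.8020 = 4.1915.
Difference = 130 − 125 = 5.0000.
5.0000 ± 4.1915 → (0.81, 9.19).

(0.81, 9.19)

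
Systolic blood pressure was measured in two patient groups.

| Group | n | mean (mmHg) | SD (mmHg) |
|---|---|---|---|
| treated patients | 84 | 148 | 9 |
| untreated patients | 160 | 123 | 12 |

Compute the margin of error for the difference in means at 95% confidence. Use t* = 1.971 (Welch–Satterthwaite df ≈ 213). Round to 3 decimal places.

2.691

Standard errors of each mean: 9/√84 = 0.9820 and 12/√160 = 0.9487.
SE(x̄₁ − x̄₂) = √(0.9820² + 0.9487²) = 1.3654 for independent samples with unequal variances.
With t* = 1.971, the margin is 1.971 × 1.3654 = 2.6912.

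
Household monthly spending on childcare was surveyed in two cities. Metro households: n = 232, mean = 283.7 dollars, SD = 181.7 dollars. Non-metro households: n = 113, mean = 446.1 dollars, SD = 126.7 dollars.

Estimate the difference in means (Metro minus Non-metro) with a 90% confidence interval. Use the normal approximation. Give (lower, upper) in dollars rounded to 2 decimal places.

Standard errors of each mean: 181.7/√232 = 11.9292 and 126.7/√113 = 11.9189.
SE(x̄₁ − x̄₂) = √(11.9292² + 11.9189²) = 16.8632 for independent samples with unequal variances.
With z* = 1.645, the margin is 1.645 × 16.8632 = 27.7400.
x̄₁ − x̄₂ = 283.7 − 446.1 = -162.4000; the interval is -162.4000 ± 27.7400 = (-190.14, -134.66).

(-190.14, -134.66)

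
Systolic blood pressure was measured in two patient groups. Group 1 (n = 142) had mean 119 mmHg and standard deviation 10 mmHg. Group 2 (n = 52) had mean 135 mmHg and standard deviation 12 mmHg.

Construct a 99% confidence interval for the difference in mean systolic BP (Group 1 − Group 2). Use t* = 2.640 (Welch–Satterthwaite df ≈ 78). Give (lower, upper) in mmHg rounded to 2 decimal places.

Per-group SEs: s₁/√n₁ = 10/√142 = 0.8392, s₂/√n₂ = 12/√52 = 1.6641.
Unpooled SE of the difference: √(0.70425664 + 2.76922881) = 1.8637.
Margin of error = t* · SE = 2.640 × 1.8637 = 4.9202.
x̄₁ − x̄₂ = 119 − 135 = -16.0000.
CI: -16.0000 ± 4.9202 = (-20.92, -11.08).

(-20.92, -11.08)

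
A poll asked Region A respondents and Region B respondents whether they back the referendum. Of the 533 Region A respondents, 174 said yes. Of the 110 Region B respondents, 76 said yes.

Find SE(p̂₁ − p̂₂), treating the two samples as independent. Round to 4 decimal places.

p̂₁ = 174/533 = 0.3265 and p̂₂ = 76/110 = 0.6909.
SE₁ = √(p̂₁(1−p̂₁)/n₁) = √(0.3265·0.6735/533) = 0.02031; SE₂ = √(0.6909·0.3091/110) = 0.04406.
Independent samples: SE of the difference = √(SE₁² + SE₂²) = √(0.0004124961 + 0.0019412836) = 0.04852.

0.0485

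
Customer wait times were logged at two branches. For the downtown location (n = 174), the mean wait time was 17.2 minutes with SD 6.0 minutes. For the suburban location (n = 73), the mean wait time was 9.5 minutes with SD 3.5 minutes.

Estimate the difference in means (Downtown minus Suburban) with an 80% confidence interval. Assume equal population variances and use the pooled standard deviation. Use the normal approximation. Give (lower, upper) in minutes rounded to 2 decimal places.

(6.74, 8.66)

s_p = √[((n₁−1)s₁² + (n₂−1)s₂²)/(n₁+n₂−2)] = √[(173·6.0² + 72·3.5²)/245] = 5.3871.
SE = 5.3871·√(1/174 + 1/73) = 0.7512.
With z* = 1.282, margin = 1.282 × 0.7512 = 0.9630.
x̄₁ − x̄₂ = 17.2 − 9.5 = 7.7000; interval 7.7000 ± 0.9630 = (6.74, 8.66).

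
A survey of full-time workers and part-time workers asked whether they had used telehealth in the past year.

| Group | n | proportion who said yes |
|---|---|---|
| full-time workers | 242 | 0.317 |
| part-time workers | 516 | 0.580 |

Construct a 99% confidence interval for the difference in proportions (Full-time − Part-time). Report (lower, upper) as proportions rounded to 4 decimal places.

(-0.3582, -0.1678)

The two standard errors are √(0.3170×0.6830/242) = 0.02991 and √(0.5800×0.4200/516) = 0.02173.
Because the samples are independent, SE_diff = √(0.02991² + 0.02173²) = 0.03697.
Using z* = 2.576 for 99%, ME = 2.576 × 0.03697 = 0.09523.
p̂₁ − p̂₂ = -0.2630; interval -0.2630 ± 0.09523 gives (-0.3582, -0.1678).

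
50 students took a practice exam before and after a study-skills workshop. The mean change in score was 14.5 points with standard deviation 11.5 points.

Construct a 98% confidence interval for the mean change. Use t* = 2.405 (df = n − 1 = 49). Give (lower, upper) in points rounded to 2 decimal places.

This is a matched-pairs design, so SE = s_d/√n = 11.5/√50 = 1.6263.
Margin = 2.405 × 1.6263 = 3.9113; the interval is 14.5 ± 3.9113 = (10.59, 18.41).

(10.59, 18.41)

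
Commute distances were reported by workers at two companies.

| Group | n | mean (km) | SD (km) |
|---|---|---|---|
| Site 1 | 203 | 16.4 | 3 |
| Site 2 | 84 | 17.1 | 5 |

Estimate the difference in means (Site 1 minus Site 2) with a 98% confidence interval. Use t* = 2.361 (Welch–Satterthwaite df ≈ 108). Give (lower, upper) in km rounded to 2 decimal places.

(-2.08, 0.68)

Standard errors of each mean: 3/√203 = 0.2106 and 5/√84 = 0.5455.
SE(x̄₁ − x̄₂) = √(0.2106² + 0.5455²) = 0.5847 for independent samples with unequal variances.
With t* = 2.361, the margin is 2.361 × 0.5847 = 1.3805.
x̄₁ − x̄₂ = 16.4 − 17.1 = -0.7000; the interval is -0.7000 ± 1.3805 = (-2.08, 0.68).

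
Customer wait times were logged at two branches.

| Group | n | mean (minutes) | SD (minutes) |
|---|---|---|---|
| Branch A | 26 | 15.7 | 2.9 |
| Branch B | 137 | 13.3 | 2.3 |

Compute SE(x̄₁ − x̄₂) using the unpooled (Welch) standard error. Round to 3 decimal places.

0.602

Per-group SEs: s₁/√n₁ = 2.9/√26 = 0.5687, s₂/√n₂ = 2.3/√137 = 0.1965.
Unpooled SE of the difference: √(0.32341969 + 0.03861225) = 0.6017.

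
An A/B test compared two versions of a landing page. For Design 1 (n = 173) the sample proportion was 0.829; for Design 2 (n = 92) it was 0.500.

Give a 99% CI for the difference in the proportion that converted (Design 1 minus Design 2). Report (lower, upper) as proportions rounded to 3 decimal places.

SE₁ = √(p̂₁(1−p̂₁)/n₁) = √(0.8290·0.1710/173) = 0.02863; SE₂ = √(0.5000·0.5000/92) = 0.05213.
Independent samples: SE of the difference = √(SE₁² + SE₂²) = √(0.0008196769 + 0.0027175369) = 0.05947.
z* for 99% confidence is 2.576, so the margin of error is 2.576 × 0.05947 = 0.15319.
Point estimate p̂₁ − p̂₂ = 0.8290 − 0.5000 = 0.3290.
0.3290 ± 0.15319 → (0.176, 0.482).

(0.176, 0.482)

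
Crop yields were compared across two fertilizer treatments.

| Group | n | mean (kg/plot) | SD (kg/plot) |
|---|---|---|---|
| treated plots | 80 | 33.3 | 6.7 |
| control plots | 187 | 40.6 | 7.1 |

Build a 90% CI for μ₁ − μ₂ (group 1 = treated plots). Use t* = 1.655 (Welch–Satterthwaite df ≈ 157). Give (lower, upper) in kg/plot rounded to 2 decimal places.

SE₁ = s₁/√n₁ = 6.7/√80 = 0.7491; SE₂ = 7.1/√187 = 0.5192.
Independent samples, unequal variances: SE_diff = √(SE₁² + SE₂²) = √(0.56115081 + 0.26956864) = 0.9114.
t* = 1.655, so margin of error = 1.655 × 0.9114 = 1.5084.
Difference in means = 33.3 − 40.6 = -7.3000.
-7.3000 ± 1.5084 → (-8.81, -5.79).

(-8.81, -5.79)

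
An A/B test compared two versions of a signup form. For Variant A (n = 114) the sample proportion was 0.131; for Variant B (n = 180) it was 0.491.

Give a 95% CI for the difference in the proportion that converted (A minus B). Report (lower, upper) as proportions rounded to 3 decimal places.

(-0.456, -0.264)

The two standard errors are √(0.1310×0.8690/114) = 0.03160 and √(0.4910×0.5090/180) = 0.03726.
Because the samples are independent, SE_diff = √(0.03160² + 0.03726²) = 0.04886.
Using z* = 1.960 for 95%, ME = 1.960 × 0.04886 = 0.09577.
p̂₁ − p̂₂ = -0.3600; interval -0.3600 ± 0.09577 gives (-0.456, -0.264).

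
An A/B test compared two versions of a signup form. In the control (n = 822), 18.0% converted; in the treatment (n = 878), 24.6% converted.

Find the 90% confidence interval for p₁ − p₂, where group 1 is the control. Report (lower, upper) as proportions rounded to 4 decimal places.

(-0.0985, -0.0335)

Each SE is √(p̂(1−p̂)/n): √(0.1800·0.8200/822) = 0.01340 and √(0.2460·0.7540/878) = 0.01453.
SE(p̂₁ − p̂₂) = √(SE₁² + SE₂²) = √(0.00017956 + 0.0002111209) = 0.01977, since the two samples are independent.
At 90% confidence z* = 1.645; margin = 1.645 × 0.01977 = 0.03252.
The difference is 0.1800 − 0.2460 = -0.0660, so the interval is -0.0660 ± 0.03252 = (-0.0985, -0.0335).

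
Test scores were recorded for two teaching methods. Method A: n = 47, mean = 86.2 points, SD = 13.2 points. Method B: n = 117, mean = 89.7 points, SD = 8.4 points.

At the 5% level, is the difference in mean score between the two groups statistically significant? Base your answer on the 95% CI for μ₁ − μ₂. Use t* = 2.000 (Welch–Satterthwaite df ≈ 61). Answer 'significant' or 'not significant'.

not significant

Per-group SEs: s₁/√n₁ = 13.2/√47 = 1.9254, s₂/√n₂ = 8.4/√117 = 0.7766.
Unpooled SE of the difference: √(3.70716516 + 0.60310756) = 2.0761.
Margin of error = t* · SE = 2.000 × 2.0761 = 4.1522.
x̄₁ − x̄₂ = 86.2 − 89.7 = -3.5000.
CI: -3.5000 ± 4.1522 = (-7.6522, 0.6522).
The interval (-7.6522, 0.6522) contains 0, so the difference is not significant.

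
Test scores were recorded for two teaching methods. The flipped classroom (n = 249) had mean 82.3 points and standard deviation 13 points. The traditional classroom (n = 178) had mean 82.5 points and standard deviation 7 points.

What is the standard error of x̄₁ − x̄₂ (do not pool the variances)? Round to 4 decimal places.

Standard errors of each mean: 13/√249 = 0.8238 and 7/√178 = 0.5247.
SE(x̄₁ − x̄₂) = √(0.8238² + 0.5247²) = 0.9767 for independent samples with unequal variances.

0.9767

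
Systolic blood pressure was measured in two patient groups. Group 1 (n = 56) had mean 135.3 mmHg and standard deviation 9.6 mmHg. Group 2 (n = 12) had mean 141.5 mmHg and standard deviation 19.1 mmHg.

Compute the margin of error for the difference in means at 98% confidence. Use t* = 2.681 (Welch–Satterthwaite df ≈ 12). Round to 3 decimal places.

SE₁ = s₁/√n₁ = 9.6/√56 = 1.2829; SE₂ = 19.1/√12 = 5.5137.
Independent samples, unequal variances: SE_diff = √(SE₁² + SE₂²) = √(1.64583241 + 30.40088769) = 5.6610.
t* = 2.681, so margin of error = 2.681 × 5.6610 = 15.1771.

15.177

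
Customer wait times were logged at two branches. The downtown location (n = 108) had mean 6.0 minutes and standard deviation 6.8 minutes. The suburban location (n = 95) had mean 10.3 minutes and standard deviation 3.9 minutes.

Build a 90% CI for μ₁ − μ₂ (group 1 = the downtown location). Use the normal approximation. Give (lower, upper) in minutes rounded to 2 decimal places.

Standard errors of each mean: 6.8/√108 = 0.6543 and 3.9/√95 = 0.4001.
SE(x̄₁ − x̄₂) = √(0.6543² + 0.4001²) = 0.7669 for independent samples with unequal variances.
With z* = 1.645, the margin is 1.645 × 0.7669 = 1.2616.
x̄₁ − x̄₂ = 6.0 − 10.3 = -4.3000; the interval is -4.3000 ± 1.2616 = (-5.56, -3.04).

(-5.56, -3.04)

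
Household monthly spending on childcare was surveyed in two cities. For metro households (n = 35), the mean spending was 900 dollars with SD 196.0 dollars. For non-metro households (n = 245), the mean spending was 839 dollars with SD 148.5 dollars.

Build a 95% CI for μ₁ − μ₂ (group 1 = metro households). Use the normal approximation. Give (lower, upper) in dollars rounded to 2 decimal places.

(-6.54, 128.54)

SE₁ = s₁/√n₁ = 196.0/√35 = 33.1300; SE₂ = 148.5/√245 = 9.4873.
Independent samples, unequal variances: SE_diff = √(SE₁² + SE₂²) = √(1097.5969 + 90.00886129) = 34.4617.
z* = 1.960, so margin of error = 1.960 × 34.4617 = 67.5449.
Difference in means = 900 − 839 = 61.0000.
61.0000 ± 67.5449 → (-6.54, 128.54).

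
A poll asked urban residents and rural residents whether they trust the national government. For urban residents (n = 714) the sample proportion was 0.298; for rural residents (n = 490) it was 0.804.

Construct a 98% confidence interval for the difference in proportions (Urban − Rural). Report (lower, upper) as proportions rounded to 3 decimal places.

(-0.564, -0.448)

SE₁ = √(p̂₁(1−p̂₁)/n₁) = √(0.2980·0.7020/714) = 0.01712; SE₂ = √(0.8040·0.1960/490) = 0.01793.
Independent samples: SE of the difference = √(SE₁² + SE₂²) = √(0.0002930944 + 0.0003214849) = 0.02479.
z* for 98% confidence is 2.326, so the margin of error is 2.326 × 0.02479 = 0.05766.
Point estimate p̂₁ − p̂₂ = 0.2980 − 0.8040 = -0.5060.
-0.5060 ± 0.05766 → (-0.564, -0.448).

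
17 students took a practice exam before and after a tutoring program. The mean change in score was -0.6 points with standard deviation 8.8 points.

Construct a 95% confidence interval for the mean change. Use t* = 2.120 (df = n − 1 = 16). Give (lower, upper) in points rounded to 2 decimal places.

(-5.12, 3.92)

This is a matched-pairs design, so SE = s_d/√n = 8.8/√17 = 2.1343.
Margin = 2.120 × 2.1343 = 4.5247; the interval is -0.6 ± 4.5247 = (-5.12, 3.92).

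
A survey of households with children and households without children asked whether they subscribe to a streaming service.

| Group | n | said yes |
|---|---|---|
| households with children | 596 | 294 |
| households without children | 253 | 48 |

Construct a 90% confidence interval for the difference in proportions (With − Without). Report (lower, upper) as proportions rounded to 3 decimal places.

Sample proportions: 294/596 = 0.4933, 48/253 = 0.1897.
Each SE is √(p̂(1−p̂)/n): √(0.4933·0.5067/596) = 0.02048 and √(0.1897·0.8103/253) = 0.02465.
SE(p̂₁ − p̂₂) = √(SE₁² + SE₂²) = √(0.0004194304 + 0.0006076225) = 0.03205, since the two samples are independent.
At 90% confidence z* = 1.645; margin = 1.645 × 0.03205 = 0.05272.
The difference is 0.4933 − 0.1897 = 0.3036, so the interval is 0.3036 ± 0.05272 = (0.251, 0.356).

(0.251, 0.356)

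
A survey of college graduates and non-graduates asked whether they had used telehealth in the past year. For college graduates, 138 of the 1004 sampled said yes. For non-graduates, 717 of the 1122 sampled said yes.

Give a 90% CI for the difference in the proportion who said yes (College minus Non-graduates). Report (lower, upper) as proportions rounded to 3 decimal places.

(-0.531, -0.472)

Sample proportions: 138/1004 = 0.1375, 717/1122 = 0.6390.
Each SE is √(p̂(1−p̂)/n): √(0.1375·0.8625/1004) = 0.01087 and √(0.6390·0.3610/1122) = 0.01434.
SE(p̂₁ − p̂₂) = √(SE₁² + SE₂²) = √(0.0001181569 + 0.0002056356) = 0.01799, since the two samples are independent.
At 90% confidence z* = 1.645; margin = 1.645 × 0.01799 = 0.02959.
The difference is 0.1375 − 0.6390 = -0.5015, so the interval is -0.5015 ± 0.02959 = (-0.531, -0.472).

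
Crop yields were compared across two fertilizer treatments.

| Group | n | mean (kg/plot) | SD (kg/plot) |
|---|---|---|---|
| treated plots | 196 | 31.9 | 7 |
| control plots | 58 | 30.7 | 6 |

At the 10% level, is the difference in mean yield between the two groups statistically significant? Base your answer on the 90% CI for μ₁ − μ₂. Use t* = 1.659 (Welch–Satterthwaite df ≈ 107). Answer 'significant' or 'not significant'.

not significant

Per-group SEs: s₁/√n₁ = 7/√196 = 0.5000, s₂/√n₂ = 6/√58 = 0.7878.
Unpooled SE of the difference: √(0.25 + 0.62062884) = 0.9331.
Margin of error = t* · SE = 1.659 × 0.9331 = 1.5480.
x̄₁ − x̄₂ = 31.9 − 30.7 = 1.2000.
CI: 1.2000 ± 1.5480 = (-0.3480, 2.7480).
The interval (-0.3480, 2.7480) contains 0, so the difference is not significant.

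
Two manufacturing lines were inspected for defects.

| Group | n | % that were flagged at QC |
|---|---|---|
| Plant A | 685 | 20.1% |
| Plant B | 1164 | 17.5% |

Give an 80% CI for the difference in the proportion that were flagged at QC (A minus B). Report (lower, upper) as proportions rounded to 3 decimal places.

(0.002, 0.050)

SE₁ = √(p̂₁(1−p̂₁)/n₁) = √(0.2010·0.7990/685) = 0.01531; SE₂ = √(0.1750·0.8250/1164) = 0.01114.
Independent samples: SE of the difference = √(SE₁² + SE₂²) = √(0.0002343961 + 0.0001240996) = 0.01893.
z* for 80% confidence is 1.282, so the margin of error is 1.282 × 0.01893 = 0.02427.
Point estimate p̂₁ − p̂₂ = 0.2010 − 0.1750 = 0.0260.
0.0260 ± 0.02427 → (0.002, 0.050).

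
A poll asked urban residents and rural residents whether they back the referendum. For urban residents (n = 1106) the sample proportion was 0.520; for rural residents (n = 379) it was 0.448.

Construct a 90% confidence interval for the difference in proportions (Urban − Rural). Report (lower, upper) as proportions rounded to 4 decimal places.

The two standard errors are √(0.5200×0.4800/1106) = 0.01502 and √(0.4480×0.5520/379) = 0.02554.
Because the samples are independent, SE_diff = √(0.01502² + 0.02554²) = 0.02963.
Using z* = 1.645 for 90%, ME = 1.645 × 0.02963 = 0.04874.
p̂₁ − p̂₂ = 0.0720; interval 0.0720 ± 0.04874 gives (0.0233, 0.1207).

(0.0233, 0.1207)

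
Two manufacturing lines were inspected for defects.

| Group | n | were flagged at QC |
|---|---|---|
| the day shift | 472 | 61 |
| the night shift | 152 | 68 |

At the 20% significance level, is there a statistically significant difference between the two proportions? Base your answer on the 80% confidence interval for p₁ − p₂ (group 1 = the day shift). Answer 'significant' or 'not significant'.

p̂₁ = 61/472 = 0.1292 and p̂₂ = 68/152 = 0.4474.
SE₁ = √(p̂₁(1−p̂₁)/n₁) = √(0.1292·0.8708/472) = 0.01544; SE₂ = √(0.4474·0.5526/152) = 0.04033.
Independent samples: SE of the difference = √(SE₁² + SE₂²) = √(0.0002383936 + 0.0016265089) = 0.04318.
z* for 80% confidence is 1.282, so the margin of error is 1.282 × 0.04318 = 0.05536.
Point estimate p̂₁ − p̂₂ = 0.1292 − 0.4474 = -0.3182.
-0.3182 ± 0.05536 → (-0.37356, -0.26284).
The interval (-0.37356, -0.26284) does not contain 0, so the difference is significant.

significant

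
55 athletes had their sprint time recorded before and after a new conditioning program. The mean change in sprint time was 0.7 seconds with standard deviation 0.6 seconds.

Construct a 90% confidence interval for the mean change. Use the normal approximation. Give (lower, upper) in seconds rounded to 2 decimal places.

(0.57, 0.83)

Paired design: SE = s_d/√n = 0.6/√55 = 0.0809.
z* = 1.645; margin of error = 1.645 × 0.0809 = 0.1331.
0.7 ± 0.1331 → (0.57, 0.83).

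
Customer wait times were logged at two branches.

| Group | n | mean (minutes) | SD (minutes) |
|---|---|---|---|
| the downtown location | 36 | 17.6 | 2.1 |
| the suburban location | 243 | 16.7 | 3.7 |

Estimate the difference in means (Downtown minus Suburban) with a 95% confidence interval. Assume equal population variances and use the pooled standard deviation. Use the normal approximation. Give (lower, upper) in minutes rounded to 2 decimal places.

Pooled variance s_p² = [35·2.1² + 242·3.7²] / (36+243−2) = 12.5174, so s_p = 3.5380.
SE_diff = s_p·√(1/n₁ + 1/n₂) = 3.5380·√(1/36 + 1/243) = 0.6318.
z* = 1.960; margin = 1.960 × 0.6318 = 1.2383.
Difference = 17.6 − 16.7 = 0.9000.
0.9000 ± 1.2383 → (-0.34, 2.14).

(-0.34, 2.14)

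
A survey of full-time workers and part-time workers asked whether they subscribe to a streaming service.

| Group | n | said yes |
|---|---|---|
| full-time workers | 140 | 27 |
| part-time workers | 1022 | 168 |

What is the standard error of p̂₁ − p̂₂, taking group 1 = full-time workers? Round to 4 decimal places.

Sample proportions: 27/140 = 0.1929, 168/1022 = 0.1644.
Each SE is √(p̂(1−p̂)/n): √(0.1929·0.8071/140) = 0.03335 and √(0.1644·0.8356/1022) = 0.01159.
SE(p̂₁ − p̂₂) = √(SE₁² + SE₂²) = √(0.0011122225 + 0.0001343281) = 0.03531, since the two samples are independent.

0.0353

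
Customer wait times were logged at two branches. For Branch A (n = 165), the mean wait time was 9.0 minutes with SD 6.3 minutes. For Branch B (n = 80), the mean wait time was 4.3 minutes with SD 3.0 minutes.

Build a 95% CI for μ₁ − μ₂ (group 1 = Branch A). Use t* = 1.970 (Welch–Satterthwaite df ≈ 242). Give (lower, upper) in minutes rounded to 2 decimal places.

Standard errors of each mean: 6.3/√165 = 0.4905 and 3.0/√80 = 0.3354.
SE(x̄₁ − x̄₂) = √(0.4905² + 0.3354²) = 0.5942 for independent samples with unequal variances.
With t* = 1.970, the margin is 1.970 × 0.5942 = 1.1706.
x̄₁ − x̄₂ = 9.0 − 4.3 = 4.7000; the interval is 4.7000 ± 1.1706 = (3.53, 5.87).

(3.53, 5.87)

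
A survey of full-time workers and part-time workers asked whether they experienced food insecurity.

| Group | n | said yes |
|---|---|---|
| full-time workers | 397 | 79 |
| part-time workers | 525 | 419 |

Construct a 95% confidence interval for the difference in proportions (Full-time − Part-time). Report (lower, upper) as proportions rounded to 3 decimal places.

(-0.651, -0.547)

First, p̂₁ = 79/397 = 0.1990; p̂₂ = 419/525 = 0.7981.
The two standard errors are √(0.1990×0.8010/397) = 0.02004 and √(0.7981×0.2019/525) = 0.01752.
Because the samples are independent, SE_diff = √(0.02004² + 0.01752²) = 0.02662.
Using z* = 1.960 for 95%, ME = 1.960 × 0.02662 = 0.05218.
p̂₁ − p̂₂ = -0.5991; interval -0.5991 ± 0.05218 gives (-0.651, -0.547).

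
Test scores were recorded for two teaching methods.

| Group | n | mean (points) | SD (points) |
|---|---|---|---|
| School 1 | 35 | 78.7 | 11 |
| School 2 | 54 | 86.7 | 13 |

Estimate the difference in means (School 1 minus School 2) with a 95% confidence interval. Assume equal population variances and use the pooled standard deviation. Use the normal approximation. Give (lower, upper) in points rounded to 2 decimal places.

(-13.21, -2.79)

s_p = √[((n₁−1)s₁² + (n₂−1)s₂²)/(n₁+n₂−2)] = √[(34·11² + 53·13²)/87] = 12.2573.
SE = 12.2573·√(1/35 + 1/54) = 2.6599.
With z* = 1.960, margin = 1.960 × 2.6599 = 5.2134.
x̄₁ − x̄₂ = 78.7 − 86.7 = -8.0000; interval -8.0000 ± 5.2134 = (-13.21, -2.79).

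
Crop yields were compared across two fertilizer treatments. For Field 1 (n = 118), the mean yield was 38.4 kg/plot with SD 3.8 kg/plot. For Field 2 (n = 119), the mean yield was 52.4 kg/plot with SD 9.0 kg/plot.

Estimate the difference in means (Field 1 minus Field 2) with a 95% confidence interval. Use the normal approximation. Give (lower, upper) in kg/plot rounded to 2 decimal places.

(-15.76, -12.24)

SE₁ = s₁/√n₁ = 3.8/√118 = 0.3498; SE₂ = 9.0/√119 = 0.8250.
Independent samples, unequal variances: SE_diff = √(SE₁² + SE₂²) = √(0.12236004 + 0.680625) = 0.8961.
z* = 1.960, so margin of error = 1.960 × 0.8961 = 1.7564.
Difference in means = 38.4 − 52.4 = -14.0000.
-14.0000 ± 1.7564 → (-15.76, -12.24).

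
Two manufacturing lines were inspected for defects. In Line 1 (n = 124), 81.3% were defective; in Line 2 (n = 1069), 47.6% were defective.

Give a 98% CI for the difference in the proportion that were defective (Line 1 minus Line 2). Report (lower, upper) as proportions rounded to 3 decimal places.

(0.248, 0.426)

SE₁ = √(p̂₁(1−p̂₁)/n₁) = √(0.8130·0.1870/124) = 0.03502; SE₂ = √(0.4760·0.5240/1069) = 0.01527.
Independent samples: SE of the difference = √(SE₁² + SE₂²) = √(0.0012264004 + 0.0002331729) = 0.03820.
z* for 98% confidence is 2.326, so the margin of error is 2.326 × 0.03820 = 0.08885.
Point estimate p̂₁ − p̂₂ = 0.8130 − 0.4760 = 0.3370.
0.3370 ± 0.08885 → (0.248, 0.426).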